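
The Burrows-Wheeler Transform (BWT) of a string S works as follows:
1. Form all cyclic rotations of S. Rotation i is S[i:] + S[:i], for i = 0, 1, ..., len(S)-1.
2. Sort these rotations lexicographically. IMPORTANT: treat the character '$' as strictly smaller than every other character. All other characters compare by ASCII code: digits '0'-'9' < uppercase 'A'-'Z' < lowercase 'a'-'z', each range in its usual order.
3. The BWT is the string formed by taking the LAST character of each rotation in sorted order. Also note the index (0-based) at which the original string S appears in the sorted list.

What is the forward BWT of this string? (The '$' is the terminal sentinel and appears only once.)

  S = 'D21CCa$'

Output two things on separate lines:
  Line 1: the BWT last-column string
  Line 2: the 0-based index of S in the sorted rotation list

All 7 rotations (rotation i = S[i:]+S[:i]):
  rot[0] = D21CCa$
  rot[1] = 21CCa$D
  rot[2] = 1CCa$D2
  rot[3] = CCa$D21
  rot[4] = Ca$D21C
  rot[5] = a$D21CC
  rot[6] = $D21CCa
Sorted (with $ < everything):
  sorted[0] = $D21CCa  (last char: 'a')
  sorted[1] = 1CCa$D2  (last char: '2')
  sorted[2] = 21CCa$D  (last char: 'D')
  sorted[3] = CCa$D21  (last char: '1')
  sorted[4] = Ca$D21C  (last char: 'C')
  sorted[5] = D21CCa$  (last char: '$')
  sorted[6] = a$D21CC  (last char: 'C')
Last column: a2D1C$C
Original string S is at sorted index 5

Answer: a2D1C$C
5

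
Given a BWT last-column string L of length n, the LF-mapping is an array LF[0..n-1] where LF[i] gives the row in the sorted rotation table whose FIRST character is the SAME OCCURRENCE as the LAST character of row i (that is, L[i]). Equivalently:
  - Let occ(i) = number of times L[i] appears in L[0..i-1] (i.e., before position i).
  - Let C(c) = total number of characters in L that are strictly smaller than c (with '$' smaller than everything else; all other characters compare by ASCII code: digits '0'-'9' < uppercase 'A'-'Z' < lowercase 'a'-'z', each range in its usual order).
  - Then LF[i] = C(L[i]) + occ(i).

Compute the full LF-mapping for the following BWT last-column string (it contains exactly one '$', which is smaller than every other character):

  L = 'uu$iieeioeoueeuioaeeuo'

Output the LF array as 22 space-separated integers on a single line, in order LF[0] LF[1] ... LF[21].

Answer: 17 18 0 9 10 2 3 11 13 4 14 19 5 6 20 12 15 1 7 8 21 16

Derivation:
Char counts: '$':1, 'a':1, 'e':7, 'i':4, 'o':4, 'u':5
C (first-col start): C('$')=0, C('a')=1, C('e')=2, C('i')=9, C('o')=13, C('u')=17
L[0]='u': occ=0, LF[0]=C('u')+0=17+0=17
L[1]='u': occ=1, LF[1]=C('u')+1=17+1=18
L[2]='$': occ=0, LF[2]=C('$')+0=0+0=0
L[3]='i': occ=0, LF[3]=C('i')+0=9+0=9
L[4]='i': occ=1, LF[4]=C('i')+1=9+1=10
L[5]='e': occ=0, LF[5]=C('e')+0=2+0=2
L[6]='e': occ=1, LF[6]=C('e')+1=2+1=3
L[7]='i': occ=2, LF[7]=C('i')+2=9+2=11
L[8]='o': occ=0, LF[8]=C('o')+0=13+0=13
L[9]='e': occ=2, LF[9]=C('e')+2=2+2=4
L[10]='o': occ=1, LF[10]=C('o')+1=13+1=14
L[11]='u': occ=2, LF[11]=C('u')+2=17+2=19
L[12]='e': occ=3, LF[12]=C('e')+3=2+3=5
L[13]='e': occ=4, LF[13]=C('e')+4=2+4=6
L[14]='u': occ=3, LF[14]=C('u')+3=17+3=20
L[15]='i': occ=3, LF[15]=C('i')+3=9+3=12
L[16]='o': occ=2, LF[16]=C('o')+2=13+2=15
L[17]='a': occ=0, LF[17]=C('a')+0=1+0=1
L[18]='e': occ=5, LF[18]=C('e')+5=2+5=7
L[19]='e': occ=6, LF[19]=C('e')+6=2+6=8
L[20]='u': occ=4, LF[20]=C('u')+4=17+4=21
L[21]='o': occ=3, LF[21]=C('o')+3=13+3=16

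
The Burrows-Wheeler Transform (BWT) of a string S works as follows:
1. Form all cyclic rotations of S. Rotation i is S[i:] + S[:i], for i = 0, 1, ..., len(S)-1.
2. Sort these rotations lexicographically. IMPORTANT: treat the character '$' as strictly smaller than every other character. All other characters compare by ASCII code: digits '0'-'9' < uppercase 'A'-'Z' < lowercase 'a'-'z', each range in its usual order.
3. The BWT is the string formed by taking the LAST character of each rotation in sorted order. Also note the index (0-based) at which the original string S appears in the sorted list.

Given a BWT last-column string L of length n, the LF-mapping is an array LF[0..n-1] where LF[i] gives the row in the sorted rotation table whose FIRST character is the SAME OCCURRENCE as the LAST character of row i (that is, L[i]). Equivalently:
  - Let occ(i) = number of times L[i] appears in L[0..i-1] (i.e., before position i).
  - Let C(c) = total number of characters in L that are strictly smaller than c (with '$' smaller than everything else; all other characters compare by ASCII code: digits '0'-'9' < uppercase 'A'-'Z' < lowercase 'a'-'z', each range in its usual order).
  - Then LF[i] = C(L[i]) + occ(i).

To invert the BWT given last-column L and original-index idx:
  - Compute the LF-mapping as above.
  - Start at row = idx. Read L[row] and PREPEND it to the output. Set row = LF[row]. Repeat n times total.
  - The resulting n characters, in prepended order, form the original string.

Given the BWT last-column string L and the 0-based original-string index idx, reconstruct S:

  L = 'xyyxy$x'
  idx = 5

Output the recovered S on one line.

LF mapping: 1 4 5 2 6 0 3
Walk LF starting at row 5, prepending L[row]:
  step 1: row=5, L[5]='$', prepend. Next row=LF[5]=0
  step 2: row=0, L[0]='x', prepend. Next row=LF[0]=1
  step 3: row=1, L[1]='y', prepend. Next row=LF[1]=4
  step 4: row=4, L[4]='y', prepend. Next row=LF[4]=6
  step 5: row=6, L[6]='x', prepend. Next row=LF[6]=3
  step 6: row=3, L[3]='x', prepend. Next row=LF[3]=2
  step 7: row=2, L[2]='y', prepend. Next row=LF[2]=5
Reversed output: yxxyyx$

Answer: yxxyyx$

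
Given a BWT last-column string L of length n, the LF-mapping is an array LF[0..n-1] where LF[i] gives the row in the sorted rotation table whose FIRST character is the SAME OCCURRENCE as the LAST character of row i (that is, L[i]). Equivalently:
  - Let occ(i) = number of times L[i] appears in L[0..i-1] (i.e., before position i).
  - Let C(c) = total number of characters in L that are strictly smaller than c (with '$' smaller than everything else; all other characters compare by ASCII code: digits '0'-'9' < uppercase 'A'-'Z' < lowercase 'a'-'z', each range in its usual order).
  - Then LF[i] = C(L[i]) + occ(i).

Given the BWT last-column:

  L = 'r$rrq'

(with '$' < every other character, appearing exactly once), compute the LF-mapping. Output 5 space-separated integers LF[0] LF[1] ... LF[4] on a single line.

Answer: 2 0 3 4 1

Derivation:
Char counts: '$':1, 'q':1, 'r':3
C (first-col start): C('$')=0, C('q')=1, C('r')=2
L[0]='r': occ=0, LF[0]=C('r')+0=2+0=2
L[1]='$': occ=0, LF[1]=C('$')+0=0+0=0
L[2]='r': occ=1, LF[2]=C('r')+1=2+1=3
L[3]='r': occ=2, LF[3]=C('r')+2=2+2=4
L[4]='q': occ=0, LF[4]=C('q')+0=1+0=1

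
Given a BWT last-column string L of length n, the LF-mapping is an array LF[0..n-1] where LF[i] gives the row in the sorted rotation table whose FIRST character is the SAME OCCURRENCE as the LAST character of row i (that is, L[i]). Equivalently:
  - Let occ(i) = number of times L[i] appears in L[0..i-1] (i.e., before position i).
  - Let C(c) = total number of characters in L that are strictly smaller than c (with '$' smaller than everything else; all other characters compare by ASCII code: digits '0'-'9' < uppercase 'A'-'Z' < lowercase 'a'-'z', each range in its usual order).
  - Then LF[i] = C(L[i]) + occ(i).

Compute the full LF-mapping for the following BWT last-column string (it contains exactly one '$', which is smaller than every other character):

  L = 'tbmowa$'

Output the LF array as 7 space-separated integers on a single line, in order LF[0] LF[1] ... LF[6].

Answer: 5 2 3 4 6 1 0

Derivation:
Char counts: '$':1, 'a':1, 'b':1, 'm':1, 'o':1, 't':1, 'w':1
C (first-col start): C('$')=0, C('a')=1, C('b')=2, C('m')=3, C('o')=4, C('t')=5, C('w')=6
L[0]='t': occ=0, LF[0]=C('t')+0=5+0=5
L[1]='b': occ=0, LF[1]=C('b')+0=2+0=2
L[2]='m': occ=0, LF[2]=C('m')+0=3+0=3
L[3]='o': occ=0, LF[3]=C('o')+0=4+0=4
L[4]='w': occ=0, LF[4]=C('w')+0=6+0=6
L[5]='a': occ=0, LF[5]=C('a')+0=1+0=1
L[6]='$': occ=0, LF[6]=C('$')+0=0+0=0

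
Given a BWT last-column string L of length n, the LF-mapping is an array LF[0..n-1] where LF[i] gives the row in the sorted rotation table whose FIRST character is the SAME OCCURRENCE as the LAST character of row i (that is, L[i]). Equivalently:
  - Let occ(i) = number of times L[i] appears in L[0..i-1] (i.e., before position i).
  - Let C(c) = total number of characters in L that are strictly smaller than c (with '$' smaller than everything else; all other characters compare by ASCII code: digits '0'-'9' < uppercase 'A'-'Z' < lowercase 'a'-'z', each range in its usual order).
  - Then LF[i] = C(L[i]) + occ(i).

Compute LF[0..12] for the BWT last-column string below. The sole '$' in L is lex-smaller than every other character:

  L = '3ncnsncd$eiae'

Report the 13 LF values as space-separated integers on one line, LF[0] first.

Char counts: '$':1, '3':1, 'a':1, 'c':2, 'd':1, 'e':2, 'i':1, 'n':3, 's':1
C (first-col start): C('$')=0, C('3')=1, C('a')=2, C('c')=3, C('d')=5, C('e')=6, C('i')=8, C('n')=9, C('s')=12
L[0]='3': occ=0, LF[0]=C('3')+0=1+0=1
L[1]='n': occ=0, LF[1]=C('n')+0=9+0=9
L[2]='c': occ=0, LF[2]=C('c')+0=3+0=3
L[3]='n': occ=1, LF[3]=C('n')+1=9+1=10
L[4]='s': occ=0, LF[4]=C('s')+0=12+0=12
L[5]='n': occ=2, LF[5]=C('n')+2=9+2=11
L[6]='c': occ=1, LF[6]=C('c')+1=3+1=4
L[7]='d': occ=0, LF[7]=C('d')+0=5+0=5
L[8]='$': occ=0, LF[8]=C('$')+0=0+0=0
L[9]='e': occ=0, LF[9]=C('e')+0=6+0=6
L[10]='i': occ=0, LF[10]=C('i')+0=8+0=8
L[11]='a': occ=0, LF[11]=C('a')+0=2+0=2
L[12]='e': occ=1, LF[12]=C('e')+1=6+1=7

Answer: 1 9 3 10 12 11 4 5 0 6 8 2 7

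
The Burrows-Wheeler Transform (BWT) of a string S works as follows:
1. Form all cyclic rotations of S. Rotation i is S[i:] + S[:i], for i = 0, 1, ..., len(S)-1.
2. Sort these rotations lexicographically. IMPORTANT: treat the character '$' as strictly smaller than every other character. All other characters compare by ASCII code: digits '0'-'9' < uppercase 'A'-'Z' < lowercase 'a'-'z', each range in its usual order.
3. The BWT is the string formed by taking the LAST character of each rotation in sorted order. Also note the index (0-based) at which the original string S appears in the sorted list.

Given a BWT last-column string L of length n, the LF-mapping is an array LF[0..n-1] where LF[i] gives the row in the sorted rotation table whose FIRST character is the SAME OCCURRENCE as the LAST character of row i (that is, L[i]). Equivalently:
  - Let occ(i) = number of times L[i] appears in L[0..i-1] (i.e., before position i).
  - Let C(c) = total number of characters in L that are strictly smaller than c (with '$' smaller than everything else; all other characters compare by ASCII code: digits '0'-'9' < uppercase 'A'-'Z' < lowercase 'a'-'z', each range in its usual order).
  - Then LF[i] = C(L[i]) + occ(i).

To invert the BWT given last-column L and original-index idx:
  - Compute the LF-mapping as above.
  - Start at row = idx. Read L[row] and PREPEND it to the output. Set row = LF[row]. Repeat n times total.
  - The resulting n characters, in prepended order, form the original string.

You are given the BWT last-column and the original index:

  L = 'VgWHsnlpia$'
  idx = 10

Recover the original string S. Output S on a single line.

Answer: saplingHWV$

Derivation:
LF mapping: 2 5 3 1 10 8 7 9 6 4 0
Walk LF starting at row 10, prepending L[row]:
  step 1: row=10, L[10]='$', prepend. Next row=LF[10]=0
  step 2: row=0, L[0]='V', prepend. Next row=LF[0]=2
  step 3: row=2, L[2]='W', prepend. Next row=LF[2]=3
  step 4: row=3, L[3]='H', prepend. Next row=LF[3]=1
  step 5: row=1, L[1]='g', prepend. Next row=LF[1]=5
  step 6: row=5, L[5]='n', prepend. Next row=LF[5]=8
  step 7: row=8, L[8]='i', prepend. Next row=LF[8]=6
  step 8: row=6, L[6]='l', prepend. Next row=LF[6]=7
  step 9: row=7, L[7]='p', prepend. Next row=LF[7]=9
  step 10: row=9, L[9]='a', prepend. Next row=LF[9]=4
  step 11: row=4, L[4]='s', prepend. Next row=LF[4]=10
Reversed output: saplingHWV$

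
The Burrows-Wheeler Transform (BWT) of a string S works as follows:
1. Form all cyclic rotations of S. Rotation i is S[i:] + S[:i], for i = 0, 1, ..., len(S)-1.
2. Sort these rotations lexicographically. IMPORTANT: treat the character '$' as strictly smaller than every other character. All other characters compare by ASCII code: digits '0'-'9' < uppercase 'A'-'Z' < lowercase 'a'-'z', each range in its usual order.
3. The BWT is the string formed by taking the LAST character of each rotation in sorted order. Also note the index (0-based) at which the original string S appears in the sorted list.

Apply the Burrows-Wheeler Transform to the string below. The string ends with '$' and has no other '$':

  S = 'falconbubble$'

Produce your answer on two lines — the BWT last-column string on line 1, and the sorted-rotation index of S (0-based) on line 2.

All 13 rotations (rotation i = S[i:]+S[:i]):
  rot[0] = falconbubble$
  rot[1] = alconbubble$f
  rot[2] = lconbubble$fa
  rot[3] = conbubble$fal
  rot[4] = onbubble$falc
  rot[5] = nbubble$falco
  rot[6] = bubble$falcon
  rot[7] = ubble$falconb
  rot[8] = bble$falconbu
  rot[9] = ble$falconbub
  rot[10] = le$falconbubb
  rot[11] = e$falconbubbl
  rot[12] = $falconbubble
Sorted (with $ < everything):
  sorted[0] = $falconbubble  (last char: 'e')
  sorted[1] = alconbubble$f  (last char: 'f')
  sorted[2] = bble$falconbu  (last char: 'u')
  sorted[3] = ble$falconbub  (last char: 'b')
  sorted[4] = bubble$falcon  (last char: 'n')
  sorted[5] = conbubble$fal  (last char: 'l')
  sorted[6] = e$falconbubbl  (last char: 'l')
  sorted[7] = falconbubble$  (last char: '$')
  sorted[8] = lconbubble$fa  (last char: 'a')
  sorted[9] = le$falconbubb  (last char: 'b')
  sorted[10] = nbubble$falco  (last char: 'o')
  sorted[11] = onbubble$falc  (last char: 'c')
  sorted[12] = ubble$falconb  (last char: 'b')
Last column: efubnll$abocb
Original string S is at sorted index 7

Answer: efubnll$abocb
7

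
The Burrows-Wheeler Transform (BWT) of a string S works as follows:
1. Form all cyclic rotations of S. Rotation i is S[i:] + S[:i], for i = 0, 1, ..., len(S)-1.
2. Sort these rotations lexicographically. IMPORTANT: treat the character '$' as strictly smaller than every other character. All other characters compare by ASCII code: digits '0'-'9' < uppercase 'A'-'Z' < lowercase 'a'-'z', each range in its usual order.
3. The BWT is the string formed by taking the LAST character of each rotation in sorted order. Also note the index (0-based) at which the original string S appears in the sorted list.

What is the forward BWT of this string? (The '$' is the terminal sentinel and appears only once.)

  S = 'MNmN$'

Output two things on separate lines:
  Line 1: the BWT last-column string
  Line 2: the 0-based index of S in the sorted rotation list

Answer: N$mMN
1

Derivation:
All 5 rotations (rotation i = S[i:]+S[:i]):
  rot[0] = MNmN$
  rot[1] = NmN$M
  rot[2] = mN$MN
  rot[3] = N$MNm
  rot[4] = $MNmN
Sorted (with $ < everything):
  sorted[0] = $MNmN  (last char: 'N')
  sorted[1] = MNmN$  (last char: '$')
  sorted[2] = N$MNm  (last char: 'm')
  sorted[3] = NmN$M  (last char: 'M')
  sorted[4] = mN$MN  (last char: 'N')
Last column: N$mMN
Original string S is at sorted index 1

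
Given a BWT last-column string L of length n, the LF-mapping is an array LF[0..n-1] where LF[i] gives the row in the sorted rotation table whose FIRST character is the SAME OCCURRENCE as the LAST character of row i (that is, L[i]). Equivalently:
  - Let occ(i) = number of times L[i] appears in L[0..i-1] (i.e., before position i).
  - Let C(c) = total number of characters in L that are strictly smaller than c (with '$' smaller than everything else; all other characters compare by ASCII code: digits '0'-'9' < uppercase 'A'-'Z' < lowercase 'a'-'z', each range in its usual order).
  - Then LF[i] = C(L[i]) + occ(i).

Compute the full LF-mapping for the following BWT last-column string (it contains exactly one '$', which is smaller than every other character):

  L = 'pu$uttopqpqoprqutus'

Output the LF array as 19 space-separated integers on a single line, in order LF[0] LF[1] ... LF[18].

Answer: 3 15 0 16 12 13 1 4 7 5 8 2 6 10 9 17 14 18 11

Derivation:
Char counts: '$':1, 'o':2, 'p':4, 'q':3, 'r':1, 's':1, 't':3, 'u':4
C (first-col start): C('$')=0, C('o')=1, C('p')=3, C('q')=7, C('r')=10, C('s')=11, C('t')=12, C('u')=15
L[0]='p': occ=0, LF[0]=C('p')+0=3+0=3
L[1]='u': occ=0, LF[1]=C('u')+0=15+0=15
L[2]='$': occ=0, LF[2]=C('$')+0=0+0=0
L[3]='u': occ=1, LF[3]=C('u')+1=15+1=16
L[4]='t': occ=0, LF[4]=C('t')+0=12+0=12
L[5]='t': occ=1, LF[5]=C('t')+1=12+1=13
L[6]='o': occ=0, LF[6]=C('o')+0=1+0=1
L[7]='p': occ=1, LF[7]=C('p')+1=3+1=4
L[8]='q': occ=0, LF[8]=C('q')+0=7+0=7
L[9]='p': occ=2, LF[9]=C('p')+2=3+2=5
L[10]='q': occ=1, LF[10]=C('q')+1=7+1=8
L[11]='o': occ=1, LF[11]=C('o')+1=1+1=2
L[12]='p': occ=3, LF[12]=C('p')+3=3+3=6
L[13]='r': occ=0, LF[13]=C('r')+0=10+0=10
L[14]='q': occ=2, LF[14]=C('q')+2=7+2=9
L[15]='u': occ=2, LF[15]=C('u')+2=15+2=17
L[16]='t': occ=2, LF[16]=C('t')+2=12+2=14
L[17]='u': occ=3, LF[17]=C('u')+3=15+3=18
L[18]='s': occ=0, LF[18]=C('s')+0=11+0=11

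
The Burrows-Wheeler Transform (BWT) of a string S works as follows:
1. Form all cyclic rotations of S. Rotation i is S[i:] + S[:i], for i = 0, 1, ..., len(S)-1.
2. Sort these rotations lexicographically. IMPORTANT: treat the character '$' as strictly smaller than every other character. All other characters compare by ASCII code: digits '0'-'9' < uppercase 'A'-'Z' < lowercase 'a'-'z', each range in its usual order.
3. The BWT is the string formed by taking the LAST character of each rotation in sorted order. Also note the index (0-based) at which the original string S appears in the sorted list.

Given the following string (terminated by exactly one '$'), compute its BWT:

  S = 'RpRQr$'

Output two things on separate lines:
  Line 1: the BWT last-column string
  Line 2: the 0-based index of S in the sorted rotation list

Answer: rRp$RQ
3

Derivation:
All 6 rotations (rotation i = S[i:]+S[:i]):
  rot[0] = RpRQr$
  rot[1] = pRQr$R
  rot[2] = RQr$Rp
  rot[3] = Qr$RpR
  rot[4] = r$RpRQ
  rot[5] = $RpRQr
Sorted (with $ < everything):
  sorted[0] = $RpRQr  (last char: 'r')
  sorted[1] = Qr$RpR  (last char: 'R')
  sorted[2] = RQr$Rp  (last char: 'p')
  sorted[3] = RpRQr$  (last char: '$')
  sorted[4] = pRQr$R  (last char: 'R')
  sorted[5] = r$RpRQ  (last char: 'Q')
Last column: rRp$RQ
Original string S is at sorted index 3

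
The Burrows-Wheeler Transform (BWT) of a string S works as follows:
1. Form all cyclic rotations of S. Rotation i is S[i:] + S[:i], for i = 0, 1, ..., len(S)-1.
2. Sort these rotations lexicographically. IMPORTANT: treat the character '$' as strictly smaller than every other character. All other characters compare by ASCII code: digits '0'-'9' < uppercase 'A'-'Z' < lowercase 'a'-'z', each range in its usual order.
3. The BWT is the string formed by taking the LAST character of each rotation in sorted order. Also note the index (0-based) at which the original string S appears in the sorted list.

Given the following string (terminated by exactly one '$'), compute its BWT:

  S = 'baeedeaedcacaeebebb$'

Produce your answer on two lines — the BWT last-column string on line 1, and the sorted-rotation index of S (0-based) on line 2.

All 20 rotations (rotation i = S[i:]+S[:i]):
  rot[0] = baeedeaedcacaeebebb$
  rot[1] = aeedeaedcacaeebebb$b
  rot[2] = eedeaedcacaeebebb$ba
  rot[3] = edeaedcacaeebebb$bae
  rot[4] = deaedcacaeebebb$baee
  rot[5] = eaedcacaeebebb$baeed
  rot[6] = aedcacaeebebb$baeede
  rot[7] = edcacaeebebb$baeedea
  rot[8] = dcacaeebebb$baeedeae
  rot[9] = cacaeebebb$baeedeaed
  rot[10] = acaeebebb$baeedeaedc
  rot[11] = caeebebb$baeedeaedca
  rot[12] = aeebebb$baeedeaedcac
  rot[13] = eebebb$baeedeaedcaca
  rot[14] = ebebb$baeedeaedcacae
  rot[15] = bebb$baeedeaedcacaee
  rot[16] = ebb$baeedeaedcacaeeb
  rot[17] = bb$baeedeaedcacaeebe
  rot[18] = b$baeedeaedcacaeebeb
  rot[19] = $baeedeaedcacaeebebb
Sorted (with $ < everything):
  sorted[0] = $baeedeaedcacaeebebb  (last char: 'b')
  sorted[1] = acaeebebb$baeedeaedc  (last char: 'c')
  sorted[2] = aedcacaeebebb$baeede  (last char: 'e')
  sorted[3] = aeebebb$baeedeaedcac  (last char: 'c')
  sorted[4] = aeedeaedcacaeebebb$b  (last char: 'b')
  sorted[5] = b$baeedeaedcacaeebeb  (last char: 'b')
  sorted[6] = baeedeaedcacaeebebb$  (last char: '$')
  sorted[7] = bb$baeedeaedcacaeebe  (last char: 'e')
  sorted[8] = bebb$baeedeaedcacaee  (last char: 'e')
  sorted[9] = cacaeebebb$baeedeaed  (last char: 'd')
  sorted[10] = caeebebb$baeedeaedca  (last char: 'a')
  sorted[11] = dcacaeebebb$baeedeae  (last char: 'e')
  sorted[12] = deaedcacaeebebb$baee  (last char: 'e')
  sorted[13] = eaedcacaeebebb$baeed  (last char: 'd')
  sorted[14] = ebb$baeedeaedcacaeeb  (last char: 'b')
  sorted[15] = ebebb$baeedeaedcacae  (last char: 'e')
  sorted[16] = edcacaeebebb$baeedea  (last char: 'a')
  sorted[17] = edeaedcacaeebebb$bae  (last char: 'e')
  sorted[18] = eebebb$baeedeaedcaca  (last char: 'a')
  sorted[19] = eedeaedcacaeebebb$ba  (last char: 'a')
Last column: bcecbb$eedaeedbeaeaa
Original string S is at sorted index 6

Answer: bcecbb$eedaeedbeaeaa
6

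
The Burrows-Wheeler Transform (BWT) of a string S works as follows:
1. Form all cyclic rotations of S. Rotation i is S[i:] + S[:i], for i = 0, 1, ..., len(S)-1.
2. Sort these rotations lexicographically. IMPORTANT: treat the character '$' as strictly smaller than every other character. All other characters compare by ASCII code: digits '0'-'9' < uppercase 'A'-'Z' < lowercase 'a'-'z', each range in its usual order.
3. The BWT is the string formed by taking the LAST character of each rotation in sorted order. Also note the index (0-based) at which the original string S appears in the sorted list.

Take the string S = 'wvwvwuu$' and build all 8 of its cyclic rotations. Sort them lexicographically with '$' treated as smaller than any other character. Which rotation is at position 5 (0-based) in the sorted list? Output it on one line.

All 8 rotations (rotation i = S[i:]+S[:i]):
  rot[0] = wvwvwuu$
  rot[1] = vwvwuu$w
  rot[2] = wvwuu$wv
  rot[3] = vwuu$wvw
  rot[4] = wuu$wvwv
  rot[5] = uu$wvwvw
  rot[6] = u$wvwvwu
  rot[7] = $wvwvwuu
Sorted (with $ < everything):
  sorted[0] = $wvwvwuu
  sorted[1] = u$wvwvwu
  sorted[2] = uu$wvwvw
  sorted[3] = vwuu$wvw
  sorted[4] = vwvwuu$w
  sorted[5] = wuu$wvwv
  sorted[6] = wvwuu$wv
  sorted[7] = wvwvwuu$
sorted[5] = wuu$wvwv

Answer: wuu$wvwv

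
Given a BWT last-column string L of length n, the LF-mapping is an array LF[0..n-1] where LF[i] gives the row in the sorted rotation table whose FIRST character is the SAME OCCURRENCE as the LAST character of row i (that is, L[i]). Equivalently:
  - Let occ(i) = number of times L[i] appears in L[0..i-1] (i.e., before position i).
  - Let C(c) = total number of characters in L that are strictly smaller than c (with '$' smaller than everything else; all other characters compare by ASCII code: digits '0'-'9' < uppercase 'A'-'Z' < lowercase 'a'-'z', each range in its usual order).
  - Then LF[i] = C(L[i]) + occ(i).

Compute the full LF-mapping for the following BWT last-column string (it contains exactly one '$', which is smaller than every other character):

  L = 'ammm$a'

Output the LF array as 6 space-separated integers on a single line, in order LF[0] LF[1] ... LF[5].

Char counts: '$':1, 'a':2, 'm':3
C (first-col start): C('$')=0, C('a')=1, C('m')=3
L[0]='a': occ=0, LF[0]=C('a')+0=1+0=1
L[1]='m': occ=0, LF[1]=C('m')+0=3+0=3
L[2]='m': occ=1, LF[2]=C('m')+1=3+1=4
L[3]='m': occ=2, LF[3]=C('m')+2=3+2=5
L[4]='$': occ=0, LF[4]=C('$')+0=0+0=0
L[5]='a': occ=1, LF[5]=C('a')+1=1+1=2

Answer: 1 3 4 5 0 2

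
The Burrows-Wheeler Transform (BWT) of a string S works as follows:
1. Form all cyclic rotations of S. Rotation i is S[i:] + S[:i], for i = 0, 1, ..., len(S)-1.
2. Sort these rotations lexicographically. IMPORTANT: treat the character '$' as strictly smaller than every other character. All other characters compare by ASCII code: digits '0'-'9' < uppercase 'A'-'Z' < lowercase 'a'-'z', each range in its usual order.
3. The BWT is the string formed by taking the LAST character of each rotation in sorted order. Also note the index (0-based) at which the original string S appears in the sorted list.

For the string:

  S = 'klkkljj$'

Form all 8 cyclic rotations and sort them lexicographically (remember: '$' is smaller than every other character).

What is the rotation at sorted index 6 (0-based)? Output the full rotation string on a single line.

Answer: ljj$klkk

Derivation:
All 8 rotations (rotation i = S[i:]+S[:i]):
  rot[0] = klkkljj$
  rot[1] = lkkljj$k
  rot[2] = kkljj$kl
  rot[3] = kljj$klk
  rot[4] = ljj$klkk
  rot[5] = jj$klkkl
  rot[6] = j$klkklj
  rot[7] = $klkkljj
Sorted (with $ < everything):
  sorted[0] = $klkkljj
  sorted[1] = j$klkklj
  sorted[2] = jj$klkkl
  sorted[3] = kkljj$kl
  sorted[4] = kljj$klk
  sorted[5] = klkkljj$
  sorted[6] = ljj$klkk
  sorted[7] = lkkljj$k
sorted[6] = ljj$klkk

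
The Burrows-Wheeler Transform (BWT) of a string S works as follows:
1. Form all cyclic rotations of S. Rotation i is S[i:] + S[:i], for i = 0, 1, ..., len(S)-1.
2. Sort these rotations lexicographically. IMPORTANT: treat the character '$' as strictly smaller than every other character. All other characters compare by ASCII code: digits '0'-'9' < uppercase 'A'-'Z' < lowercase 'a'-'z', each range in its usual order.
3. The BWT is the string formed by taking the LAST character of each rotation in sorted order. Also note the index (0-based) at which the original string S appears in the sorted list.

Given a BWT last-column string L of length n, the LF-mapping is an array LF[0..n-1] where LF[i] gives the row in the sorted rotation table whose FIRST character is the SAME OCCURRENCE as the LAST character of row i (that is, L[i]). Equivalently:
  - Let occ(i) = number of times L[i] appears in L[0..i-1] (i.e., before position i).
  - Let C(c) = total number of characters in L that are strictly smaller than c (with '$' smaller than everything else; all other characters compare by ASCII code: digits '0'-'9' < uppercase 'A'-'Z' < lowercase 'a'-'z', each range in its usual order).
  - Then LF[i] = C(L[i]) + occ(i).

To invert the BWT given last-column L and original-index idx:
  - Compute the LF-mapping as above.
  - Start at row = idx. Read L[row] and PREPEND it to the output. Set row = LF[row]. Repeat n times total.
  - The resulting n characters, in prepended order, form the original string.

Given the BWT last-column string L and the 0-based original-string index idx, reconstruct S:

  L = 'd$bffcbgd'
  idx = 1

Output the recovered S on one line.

Answer: bbfcdgfd$

Derivation:
LF mapping: 4 0 1 6 7 3 2 8 5
Walk LF starting at row 1, prepending L[row]:
  step 1: row=1, L[1]='$', prepend. Next row=LF[1]=0
  step 2: row=0, L[0]='d', prepend. Next row=LF[0]=4
  step 3: row=4, L[4]='f', prepend. Next row=LF[4]=7
  step 4: row=7, L[7]='g', prepend. Next row=LF[7]=8
  step 5: row=8, L[8]='d', prepend. Next row=LF[8]=5
  step 6: row=5, L[5]='c', prepend. Next row=LF[5]=3
  step 7: row=3, L[3]='f', prepend. Next row=LF[3]=6
  step 8: row=6, L[6]='b', prepend. Next row=LF[6]=2
  step 9: row=2, L[2]='b', prepend. Next row=LF[2]=1
Reversed output: bbfcdgfd$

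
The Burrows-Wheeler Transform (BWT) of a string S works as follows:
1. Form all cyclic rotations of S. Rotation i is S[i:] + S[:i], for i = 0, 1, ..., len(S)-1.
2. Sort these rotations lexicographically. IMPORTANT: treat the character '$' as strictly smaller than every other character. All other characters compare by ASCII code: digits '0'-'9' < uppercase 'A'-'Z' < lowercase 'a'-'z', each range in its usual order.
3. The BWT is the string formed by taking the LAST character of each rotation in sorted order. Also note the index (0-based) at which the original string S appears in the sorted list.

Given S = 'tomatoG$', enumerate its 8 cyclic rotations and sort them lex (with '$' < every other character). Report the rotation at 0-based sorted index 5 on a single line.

All 8 rotations (rotation i = S[i:]+S[:i]):
  rot[0] = tomatoG$
  rot[1] = omatoG$t
  rot[2] = matoG$to
  rot[3] = atoG$tom
  rot[4] = toG$toma
  rot[5] = oG$tomat
  rot[6] = G$tomato
  rot[7] = $tomatoG
Sorted (with $ < everything):
  sorted[0] = $tomatoG
  sorted[1] = G$tomato
  sorted[2] = atoG$tom
  sorted[3] = matoG$to
  sorted[4] = oG$tomat
  sorted[5] = omatoG$t
  sorted[6] = toG$toma
  sorted[7] = tomatoG$
sorted[5] = omatoG$t

Answer: omatoG$t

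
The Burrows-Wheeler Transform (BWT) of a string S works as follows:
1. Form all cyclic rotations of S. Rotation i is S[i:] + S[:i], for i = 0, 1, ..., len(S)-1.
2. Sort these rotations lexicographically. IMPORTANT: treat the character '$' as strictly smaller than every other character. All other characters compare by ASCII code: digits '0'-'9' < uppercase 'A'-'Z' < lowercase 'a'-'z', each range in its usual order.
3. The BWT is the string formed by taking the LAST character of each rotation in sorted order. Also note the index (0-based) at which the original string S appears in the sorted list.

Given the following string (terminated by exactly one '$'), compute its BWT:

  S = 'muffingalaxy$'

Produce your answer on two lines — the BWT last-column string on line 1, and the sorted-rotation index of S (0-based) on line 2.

Answer: yglufnfa$imax
8

Derivation:
All 13 rotations (rotation i = S[i:]+S[:i]):
  rot[0] = muffingalaxy$
  rot[1] = uffingalaxy$m
  rot[2] = ffingalaxy$mu
  rot[3] = fingalaxy$muf
  rot[4] = ingalaxy$muff
  rot[5] = ngalaxy$muffi
  rot[6] = galaxy$muffin
  rot[7] = alaxy$muffing
  rot[8] = laxy$muffinga
  rot[9] = axy$muffingal
  rot[10] = xy$muffingala
  rot[11] = y$muffingalax
  rot[12] = $muffingalaxy
Sorted (with $ < everything):
  sorted[0] = $muffingalaxy  (last char: 'y')
  sorted[1] = alaxy$muffing  (last char: 'g')
  sorted[2] = axy$muffingal  (last char: 'l')
  sorted[3] = ffingalaxy$mu  (last char: 'u')
  sorted[4] = fingalaxy$muf  (last char: 'f')
  sorted[5] = galaxy$muffin  (last char: 'n')
  sorted[6] = ingalaxy$muff  (last char: 'f')
  sorted[7] = laxy$muffinga  (last char: 'a')
  sorted[8] = muffingalaxy$  (last char: '$')
  sorted[9] = ngalaxy$muffi  (last char: 'i')
  sorted[10] = uffingalaxy$m  (last char: 'm')
  sorted[11] = xy$muffingala  (last char: 'a')
  sorted[12] = y$muffingalax  (last char: 'x')
Last column: yglufnfa$imax
Original string S is at sorted index 8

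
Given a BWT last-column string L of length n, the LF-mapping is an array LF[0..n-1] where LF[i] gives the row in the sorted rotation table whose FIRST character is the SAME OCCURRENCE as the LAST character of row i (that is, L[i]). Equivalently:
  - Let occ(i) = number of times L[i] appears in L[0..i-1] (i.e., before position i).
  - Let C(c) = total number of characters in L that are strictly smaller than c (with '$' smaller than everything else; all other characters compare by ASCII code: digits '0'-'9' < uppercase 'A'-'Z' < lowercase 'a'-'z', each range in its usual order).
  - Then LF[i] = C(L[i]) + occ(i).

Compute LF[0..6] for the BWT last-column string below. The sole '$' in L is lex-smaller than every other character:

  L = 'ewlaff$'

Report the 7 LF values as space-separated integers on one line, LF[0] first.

Char counts: '$':1, 'a':1, 'e':1, 'f':2, 'l':1, 'w':1
C (first-col start): C('$')=0, C('a')=1, C('e')=2, C('f')=3, C('l')=5, C('w')=6
L[0]='e': occ=0, LF[0]=C('e')+0=2+0=2
L[1]='w': occ=0, LF[1]=C('w')+0=6+0=6
L[2]='l': occ=0, LF[2]=C('l')+0=5+0=5
L[3]='a': occ=0, LF[3]=C('a')+0=1+0=1
L[4]='f': occ=0, LF[4]=C('f')+0=3+0=3
L[5]='f': occ=1, LF[5]=C('f')+1=3+1=4
L[6]='$': occ=0, LF[6]=C('$')+0=0+0=0

Answer: 2 6 5 1 3 4 0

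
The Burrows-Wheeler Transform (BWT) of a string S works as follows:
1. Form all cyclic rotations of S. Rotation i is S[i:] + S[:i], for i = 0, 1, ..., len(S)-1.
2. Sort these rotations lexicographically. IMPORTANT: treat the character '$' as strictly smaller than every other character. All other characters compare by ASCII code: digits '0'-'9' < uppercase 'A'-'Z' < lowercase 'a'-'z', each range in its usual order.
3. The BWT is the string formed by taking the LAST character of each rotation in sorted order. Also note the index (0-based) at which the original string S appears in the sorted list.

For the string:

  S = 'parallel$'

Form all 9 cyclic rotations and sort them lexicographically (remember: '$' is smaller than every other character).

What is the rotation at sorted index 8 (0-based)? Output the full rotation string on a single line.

All 9 rotations (rotation i = S[i:]+S[:i]):
  rot[0] = parallel$
  rot[1] = arallel$p
  rot[2] = rallel$pa
  rot[3] = allel$par
  rot[4] = llel$para
  rot[5] = lel$paral
  rot[6] = el$parall
  rot[7] = l$paralle
  rot[8] = $parallel
Sorted (with $ < everything):
  sorted[0] = $parallel
  sorted[1] = allel$par
  sorted[2] = arallel$p
  sorted[3] = el$parall
  sorted[4] = l$paralle
  sorted[5] = lel$paral
  sorted[6] = llel$para
  sorted[7] = parallel$
  sorted[8] = rallel$pa
sorted[8] = rallel$pa

Answer: rallel$pa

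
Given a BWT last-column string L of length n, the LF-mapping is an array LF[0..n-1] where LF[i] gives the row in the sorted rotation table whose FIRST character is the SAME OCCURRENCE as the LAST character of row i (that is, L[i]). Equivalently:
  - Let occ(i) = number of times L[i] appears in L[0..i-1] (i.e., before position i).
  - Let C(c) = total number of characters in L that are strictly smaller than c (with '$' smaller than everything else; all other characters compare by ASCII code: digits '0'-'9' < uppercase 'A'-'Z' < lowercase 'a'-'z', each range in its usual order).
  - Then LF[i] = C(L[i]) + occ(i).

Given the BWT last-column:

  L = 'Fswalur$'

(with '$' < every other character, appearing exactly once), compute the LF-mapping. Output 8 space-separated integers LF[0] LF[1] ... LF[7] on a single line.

Answer: 1 5 7 2 3 6 4 0

Derivation:
Char counts: '$':1, 'F':1, 'a':1, 'l':1, 'r':1, 's':1, 'u':1, 'w':1
C (first-col start): C('$')=0, C('F')=1, C('a')=2, C('l')=3, C('r')=4, C('s')=5, C('u')=6, C('w')=7
L[0]='F': occ=0, LF[0]=C('F')+0=1+0=1
L[1]='s': occ=0, LF[1]=C('s')+0=5+0=5
L[2]='w': occ=0, LF[2]=C('w')+0=7+0=7
L[3]='a': occ=0, LF[3]=C('a')+0=2+0=2
L[4]='l': occ=0, LF[4]=C('l')+0=3+0=3
L[5]='u': occ=0, LF[5]=C('u')+0=6+0=6
L[6]='r': occ=0, LF[6]=C('r')+0=4+0=4
L[7]='$': occ=0, LF[7]=C('$')+0=0+0=0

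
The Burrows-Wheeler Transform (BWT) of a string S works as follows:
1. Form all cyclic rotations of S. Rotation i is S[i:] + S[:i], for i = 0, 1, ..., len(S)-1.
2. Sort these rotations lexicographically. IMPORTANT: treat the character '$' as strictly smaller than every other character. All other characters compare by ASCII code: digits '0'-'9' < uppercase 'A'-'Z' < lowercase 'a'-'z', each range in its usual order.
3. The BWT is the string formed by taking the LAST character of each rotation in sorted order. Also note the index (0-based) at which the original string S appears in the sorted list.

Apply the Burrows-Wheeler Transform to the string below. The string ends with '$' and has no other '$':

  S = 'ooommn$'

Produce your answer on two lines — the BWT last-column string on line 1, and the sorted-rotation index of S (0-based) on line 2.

Answer: nommoo$
6

Derivation:
All 7 rotations (rotation i = S[i:]+S[:i]):
  rot[0] = ooommn$
  rot[1] = oommn$o
  rot[2] = ommn$oo
  rot[3] = mmn$ooo
  rot[4] = mn$ooom
  rot[5] = n$ooomm
  rot[6] = $ooommn
Sorted (with $ < everything):
  sorted[0] = $ooommn  (last char: 'n')
  sorted[1] = mmn$ooo  (last char: 'o')
  sorted[2] = mn$ooom  (last char: 'm')
  sorted[3] = n$ooomm  (last char: 'm')
  sorted[4] = ommn$oo  (last char: 'o')
  sorted[5] = oommn$o  (last char: 'o')
  sorted[6] = ooommn$  (last char: '$')
Last column: nommoo$
Original string S is at sorted index 6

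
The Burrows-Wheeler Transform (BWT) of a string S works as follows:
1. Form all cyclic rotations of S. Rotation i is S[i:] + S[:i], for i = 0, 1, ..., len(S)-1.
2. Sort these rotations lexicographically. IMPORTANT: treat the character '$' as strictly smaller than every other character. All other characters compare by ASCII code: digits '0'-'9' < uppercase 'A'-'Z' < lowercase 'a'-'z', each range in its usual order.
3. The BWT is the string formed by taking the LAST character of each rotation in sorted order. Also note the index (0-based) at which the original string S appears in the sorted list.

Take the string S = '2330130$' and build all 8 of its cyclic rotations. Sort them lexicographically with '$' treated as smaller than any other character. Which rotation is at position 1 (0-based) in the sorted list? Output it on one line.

All 8 rotations (rotation i = S[i:]+S[:i]):
  rot[0] = 2330130$
  rot[1] = 330130$2
  rot[2] = 30130$23
  rot[3] = 0130$233
  rot[4] = 130$2330
  rot[5] = 30$23301
  rot[6] = 0$233013
  rot[7] = $2330130
Sorted (with $ < everything):
  sorted[0] = $2330130
  sorted[1] = 0$233013
  sorted[2] = 0130$233
  sorted[3] = 130$2330
  sorted[4] = 2330130$
  sorted[5] = 30$23301
  sorted[6] = 30130$23
  sorted[7] = 330130$2
sorted[1] = 0$233013

Answer: 0$233013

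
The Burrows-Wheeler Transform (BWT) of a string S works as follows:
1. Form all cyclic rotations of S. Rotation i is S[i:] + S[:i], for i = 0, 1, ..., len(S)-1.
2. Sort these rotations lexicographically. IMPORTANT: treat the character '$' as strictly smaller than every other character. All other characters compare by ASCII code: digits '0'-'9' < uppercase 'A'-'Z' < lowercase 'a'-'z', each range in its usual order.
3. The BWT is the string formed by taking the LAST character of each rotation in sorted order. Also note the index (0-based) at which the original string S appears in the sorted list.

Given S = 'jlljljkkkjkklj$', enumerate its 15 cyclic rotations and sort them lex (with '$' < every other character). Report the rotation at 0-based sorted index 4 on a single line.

Answer: jljkkkjkklj$jll

Derivation:
All 15 rotations (rotation i = S[i:]+S[:i]):
  rot[0] = jlljljkkkjkklj$
  rot[1] = lljljkkkjkklj$j
  rot[2] = ljljkkkjkklj$jl
  rot[3] = jljkkkjkklj$jll
  rot[4] = ljkkkjkklj$jllj
  rot[5] = jkkkjkklj$jlljl
  rot[6] = kkkjkklj$jlljlj
  rot[7] = kkjkklj$jlljljk
  rot[8] = kjkklj$jlljljkk
  rot[9] = jkklj$jlljljkkk
  rot[10] = kklj$jlljljkkkj
  rot[11] = klj$jlljljkkkjk
  rot[12] = lj$jlljljkkkjkk
  rot[13] = j$jlljljkkkjkkl
  rot[14] = $jlljljkkkjkklj
Sorted (with $ < everything):
  sorted[0] = $jlljljkkkjkklj
  sorted[1] = j$jlljljkkkjkkl
  sorted[2] = jkkkjkklj$jlljl
  sorted[3] = jkklj$jlljljkkk
  sorted[4] = jljkkkjkklj$jll
  sorted[5] = jlljljkkkjkklj$
  sorted[6] = kjkklj$jlljljkk
  sorted[7] = kkjkklj$jlljljk
  sorted[8] = kkkjkklj$jlljlj
  sorted[9] = kklj$jlljljkkkj
  sorted[10] = klj$jlljljkkkjk
  sorted[11] = lj$jlljljkkkjkk
  sorted[12] = ljkkkjkklj$jllj
  sorted[13] = ljljkkkjkklj$jl
  sorted[14] = lljljkkkjkklj$j
sorted[4] = jljkkkjkklj$jll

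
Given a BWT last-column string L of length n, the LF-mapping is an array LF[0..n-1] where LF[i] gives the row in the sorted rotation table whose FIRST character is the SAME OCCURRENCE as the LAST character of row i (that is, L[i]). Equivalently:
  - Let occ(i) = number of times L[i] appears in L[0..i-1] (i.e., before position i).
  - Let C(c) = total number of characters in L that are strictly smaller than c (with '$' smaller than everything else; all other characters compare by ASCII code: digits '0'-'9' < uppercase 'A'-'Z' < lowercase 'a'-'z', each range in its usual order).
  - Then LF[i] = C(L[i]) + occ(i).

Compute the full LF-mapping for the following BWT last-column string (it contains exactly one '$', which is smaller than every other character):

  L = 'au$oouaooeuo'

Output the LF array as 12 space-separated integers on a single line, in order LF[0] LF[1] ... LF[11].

Answer: 1 9 0 4 5 10 2 6 7 3 11 8

Derivation:
Char counts: '$':1, 'a':2, 'e':1, 'o':5, 'u':3
C (first-col start): C('$')=0, C('a')=1, C('e')=3, C('o')=4, C('u')=9
L[0]='a': occ=0, LF[0]=C('a')+0=1+0=1
L[1]='u': occ=0, LF[1]=C('u')+0=9+0=9
L[2]='$': occ=0, LF[2]=C('$')+0=0+0=0
L[3]='o': occ=0, LF[3]=C('o')+0=4+0=4
L[4]='o': occ=1, LF[4]=C('o')+1=4+1=5
L[5]='u': occ=1, LF[5]=C('u')+1=9+1=10
L[6]='a': occ=1, LF[6]=C('a')+1=1+1=2
L[7]='o': occ=2, LF[7]=C('o')+2=4+2=6
L[8]='o': occ=3, LF[8]=C('o')+3=4+3=7
L[9]='e': occ=0, LF[9]=C('e')+0=3+0=3
L[10]='u': occ=2, LF[10]=C('u')+2=9+2=11
L[11]='o': occ=4, LF[11]=C('o')+4=4+4=8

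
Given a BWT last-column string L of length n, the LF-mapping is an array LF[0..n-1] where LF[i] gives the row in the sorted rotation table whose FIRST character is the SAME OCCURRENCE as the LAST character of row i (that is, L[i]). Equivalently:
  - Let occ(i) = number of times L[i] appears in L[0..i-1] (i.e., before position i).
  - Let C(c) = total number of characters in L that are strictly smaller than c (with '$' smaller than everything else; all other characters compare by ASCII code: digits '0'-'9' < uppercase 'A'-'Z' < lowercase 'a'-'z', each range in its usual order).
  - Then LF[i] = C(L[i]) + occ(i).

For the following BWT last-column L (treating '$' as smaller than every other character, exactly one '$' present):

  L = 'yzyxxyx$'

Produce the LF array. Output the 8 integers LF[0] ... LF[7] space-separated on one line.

Char counts: '$':1, 'x':3, 'y':3, 'z':1
C (first-col start): C('$')=0, C('x')=1, C('y')=4, C('z')=7
L[0]='y': occ=0, LF[0]=C('y')+0=4+0=4
L[1]='z': occ=0, LF[1]=C('z')+0=7+0=7
L[2]='y': occ=1, LF[2]=C('y')+1=4+1=5
L[3]='x': occ=0, LF[3]=C('x')+0=1+0=1
L[4]='x': occ=1, LF[4]=C('x')+1=1+1=2
L[5]='y': occ=2, LF[5]=C('y')+2=4+2=6
L[6]='x': occ=2, LF[6]=C('x')+2=1+2=3
L[7]='$': occ=0, LF[7]=C('$')+0=0+0=0

Answer: 4 7 5 1 2 6 3 0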